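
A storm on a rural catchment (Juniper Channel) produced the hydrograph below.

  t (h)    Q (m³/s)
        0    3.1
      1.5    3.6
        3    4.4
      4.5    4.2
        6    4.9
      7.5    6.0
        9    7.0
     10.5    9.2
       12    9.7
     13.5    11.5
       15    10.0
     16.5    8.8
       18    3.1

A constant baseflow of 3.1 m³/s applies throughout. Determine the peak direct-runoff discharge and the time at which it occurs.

Q_p = 8.4 m³/s at t = 13.5 h

Subtracting baseflow gives direct-runoff ordinates: 0.0, 0.5, 1.3, 1.1, 1.8, 2.9, 3.9, 6.1, 6.6, 8.4, 6.9, 5.7, 0.0 m³/s.
The maximum is 8.4 m³/s, occurring at the reading for t = 13.5 h.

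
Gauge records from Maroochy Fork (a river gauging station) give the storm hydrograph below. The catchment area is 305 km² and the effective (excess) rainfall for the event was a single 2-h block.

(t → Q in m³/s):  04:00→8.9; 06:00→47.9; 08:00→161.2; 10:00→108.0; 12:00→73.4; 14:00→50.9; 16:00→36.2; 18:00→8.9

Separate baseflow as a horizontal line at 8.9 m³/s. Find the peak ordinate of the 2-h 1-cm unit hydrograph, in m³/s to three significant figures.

Direct runoff: 0.0, 39.0, 152.3, 99.1, 64.5, 42.0, 27.3, 0.0 m³/s; ΣQ_DR = 424.2 m³/s, peak = 152.3 m³/s.
Runoff depth d = ΣQ_DR·Δt / A = 424.2 × 7200 / (305 km²) = 10.01 mm.
The 1-cm UH is the DRH scaled by (10 mm)/d, so U_p = 152.3 × 10/10.01 = 152 m³/s.

U_p ≈ 152 m³/s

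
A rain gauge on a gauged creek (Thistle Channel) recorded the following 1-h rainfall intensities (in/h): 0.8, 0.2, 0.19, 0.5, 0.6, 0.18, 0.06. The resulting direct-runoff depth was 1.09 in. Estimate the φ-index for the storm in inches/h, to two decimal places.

φ ≈ 0.27 in/h

Only the 3 blocks with intensity above φ contribute runoff: 0.8, 0.5, 0.6 in/h.
Σ(I−φ)·Δt = d  ⇒  (0.8+0.5+0.6 − 3φ)·1 = 1.09
φ = (1.900 − 1.09/1) / 3 = 0.27 in/h.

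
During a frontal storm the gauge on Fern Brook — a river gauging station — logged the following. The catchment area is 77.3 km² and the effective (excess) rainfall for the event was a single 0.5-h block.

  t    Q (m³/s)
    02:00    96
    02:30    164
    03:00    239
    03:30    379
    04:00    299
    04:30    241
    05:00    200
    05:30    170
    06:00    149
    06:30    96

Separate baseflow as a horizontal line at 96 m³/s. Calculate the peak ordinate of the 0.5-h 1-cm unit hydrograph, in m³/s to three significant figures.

Direct runoff: 0.0, 68.0, 143.0, 283.0, 203.0, 145.0, 104.0, 74.0, 53.0, 0.0 m³/s; ΣQ_DR = 1073 m³/s, peak = 283.0 m³/s.
Runoff depth d = ΣQ_DR·Δt / A = 1073 × 1800 / (77.3 km²) = 24.99 mm.
The 1-cm UH is the DRH scaled by (10 mm)/d, so U_p = 283.0 × 10/24.99 = 113 m³/s.

U_p ≈ 113 m³/s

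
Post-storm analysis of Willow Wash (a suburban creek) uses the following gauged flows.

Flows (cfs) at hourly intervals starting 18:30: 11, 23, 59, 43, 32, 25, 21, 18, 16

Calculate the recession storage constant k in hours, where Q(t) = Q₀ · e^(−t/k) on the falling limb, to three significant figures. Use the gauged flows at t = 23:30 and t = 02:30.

On the falling limb, Q drops from 25 to 16 cfs between t = 23:30 and t = 02:30 (Δt = 3 h).
k = −Δt / ln(Q₂/Q₁) = −3 / ln(16/25) = 6.72 h.

k ≈ 6.72 h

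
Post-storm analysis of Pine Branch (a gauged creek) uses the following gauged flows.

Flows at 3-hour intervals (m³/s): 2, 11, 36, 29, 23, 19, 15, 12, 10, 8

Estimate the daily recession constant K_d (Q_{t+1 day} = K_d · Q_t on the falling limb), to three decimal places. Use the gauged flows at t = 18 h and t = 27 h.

K_d ≈ 0.187

Between t = 18 h and t = 27 h the flow falls from 15 to 8 m³/s over 3×3 h = 9 h.
Per-interval ratio K = (8/15)^(1/3) = 0.8110; K_d = K^(24/3) = 0.187.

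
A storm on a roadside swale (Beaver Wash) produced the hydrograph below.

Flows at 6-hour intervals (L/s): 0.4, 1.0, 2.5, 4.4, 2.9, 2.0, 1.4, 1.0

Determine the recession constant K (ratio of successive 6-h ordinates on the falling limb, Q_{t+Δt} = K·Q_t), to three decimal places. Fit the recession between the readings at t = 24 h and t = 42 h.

Using the recession-limb readings at t = 24 h and t = 42 h: Q falls from 2.9 to 1.0 L/s over 3 intervals.
K = (Q₂/Q₁)^(1/3) = (1.0/2.9)^(1/3) = 0.701.

K ≈ 0.701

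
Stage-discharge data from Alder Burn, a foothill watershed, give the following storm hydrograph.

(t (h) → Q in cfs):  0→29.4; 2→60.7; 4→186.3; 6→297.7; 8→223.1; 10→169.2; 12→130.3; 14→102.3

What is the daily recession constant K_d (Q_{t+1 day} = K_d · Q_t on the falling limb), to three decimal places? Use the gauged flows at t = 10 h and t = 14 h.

Between t = 10 h and t = 14 h the flow falls from 169.2 to 102.3 cfs over 2×2 h = 4 h.
Per-interval ratio K = (102.3/169.2)^(1/2) = 0.7776; K_d = K^(24/2) = 0.049.

K_d ≈ 0.049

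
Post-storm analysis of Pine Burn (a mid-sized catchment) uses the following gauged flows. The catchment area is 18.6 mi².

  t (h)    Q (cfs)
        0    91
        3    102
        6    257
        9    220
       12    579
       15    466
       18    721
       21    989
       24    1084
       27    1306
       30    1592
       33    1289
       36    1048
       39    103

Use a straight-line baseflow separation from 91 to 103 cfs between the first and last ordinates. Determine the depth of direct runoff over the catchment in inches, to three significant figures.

d ≈ 2.12 in

Direct runoff: 0.00, 10.08, 164.15, 126.23, 484.31, 370.38, 624.46, 891.54, 985.62, 1206.69, 1491.77, 1187.85, 945.92, 0.00 cfs; ΣQ_DR = 8489 cfs.
V = ΣQ_DR · Δt = 8489 × 10800 s = 9.168 × 10^7 ft³.
Over A = 18.6 mi², depth = V / A = 2.12 in.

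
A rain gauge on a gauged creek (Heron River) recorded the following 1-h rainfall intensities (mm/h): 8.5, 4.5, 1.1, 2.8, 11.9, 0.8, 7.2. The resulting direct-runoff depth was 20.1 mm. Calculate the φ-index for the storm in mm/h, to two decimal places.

Only the 4 blocks with intensity above φ contribute runoff: 8.5, 4.5, 11.9, 7.2 mm/h.
Σ(I−φ)·Δt = d  ⇒  (8.5+4.5+11.9+7.2 − 4φ)·1 = 20.1
φ = (32.10 − 20.1/1) / 4 = 3.00 mm/h.

φ ≈ 3.00 mm/h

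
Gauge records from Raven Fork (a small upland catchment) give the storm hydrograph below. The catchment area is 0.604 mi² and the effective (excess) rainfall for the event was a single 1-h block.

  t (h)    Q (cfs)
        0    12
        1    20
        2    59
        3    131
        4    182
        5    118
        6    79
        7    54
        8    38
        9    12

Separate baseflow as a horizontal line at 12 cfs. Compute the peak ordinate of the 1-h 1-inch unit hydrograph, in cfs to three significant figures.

Direct runoff: 0.0, 8.0, 47.0, 119.0, 170.0, 106.0, 67.0, 42.0, 26.0, 0.0 cfs; ΣQ_DR = 585.0 cfs, peak = 170.0 cfs.
Runoff depth d = ΣQ_DR·Δt / A = 585.0 × 3600 / (0.604 mi²) = 1.501 in.
The 1-inch UH is the DRH scaled by (1 in)/d, so U_p = 170.0 × 1/1.501 = 113 cfs.

U_p ≈ 113 cfs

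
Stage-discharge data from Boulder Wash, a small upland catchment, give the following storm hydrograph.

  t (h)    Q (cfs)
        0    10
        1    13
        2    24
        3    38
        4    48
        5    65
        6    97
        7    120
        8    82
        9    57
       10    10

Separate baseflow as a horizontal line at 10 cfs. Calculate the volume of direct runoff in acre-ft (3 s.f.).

V ≈ 37.5 acre-ft

Direct-runoff ordinates (Q − Q_b): 0.0, 3.0, 14.0, 28.0, 38.0, 55.0, 87.0, 110.0, 72.0, 47.0, 0.0 cfs.
ΣQ_DR = 454.0 cfs.
With Δt = 1 h = 3600 s, V = ΣQ_DR · Δt = 454.0 × 3600 = 1.63 × 10^6 ft³ = 37.5 acre-ft.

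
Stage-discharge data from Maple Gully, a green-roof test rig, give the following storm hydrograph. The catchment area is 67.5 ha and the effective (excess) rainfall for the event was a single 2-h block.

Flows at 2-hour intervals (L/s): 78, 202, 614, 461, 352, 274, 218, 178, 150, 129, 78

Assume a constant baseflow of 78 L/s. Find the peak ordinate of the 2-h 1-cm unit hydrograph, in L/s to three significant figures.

Direct runoff: 0.0, 124.0, 536.0, 383.0, 274.0, 196.0, 140.0, 100.0, 72.0, 51.0, 0.0 L/s; ΣQ_DR = 1876 L/s, peak = 536.0 L/s.
Runoff depth d = ΣQ_DR·Δt / A = 1876 × 7200 / (67.5 ha) = 20.01 mm.
The 1-cm UH is the DRH scaled by (10 mm)/d, so U_p = 536.0 × 10/20.01 = 268 L/s.

U_p ≈ 268 L/s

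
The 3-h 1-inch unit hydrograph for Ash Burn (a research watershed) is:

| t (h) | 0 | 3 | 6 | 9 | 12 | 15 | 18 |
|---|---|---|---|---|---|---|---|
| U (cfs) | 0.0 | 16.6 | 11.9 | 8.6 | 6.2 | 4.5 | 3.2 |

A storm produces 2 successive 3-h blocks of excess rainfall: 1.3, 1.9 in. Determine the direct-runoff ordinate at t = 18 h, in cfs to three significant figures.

Q ≈ 12.7 cfs

By discrete convolution, Q_j = Σ (P_i / 1 in) · U_{j−i}.
At t = 18 h (j=6): Q = (1.3/1)·3.2 + (1.9/1)·4.5 = 12.7 cfs.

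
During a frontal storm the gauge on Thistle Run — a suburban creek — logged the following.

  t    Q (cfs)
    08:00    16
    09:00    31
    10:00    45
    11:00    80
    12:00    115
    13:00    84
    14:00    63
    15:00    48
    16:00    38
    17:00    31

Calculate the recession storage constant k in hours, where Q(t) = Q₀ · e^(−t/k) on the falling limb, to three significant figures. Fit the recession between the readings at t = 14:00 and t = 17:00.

On the falling limb, Q drops from 63 to 31 cfs between t = 14:00 and t = 17:00 (Δt = 3 h).
k = −Δt / ln(Q₂/Q₁) = −3 / ln(31/63) = 4.23 h.

k ≈ 4.23 h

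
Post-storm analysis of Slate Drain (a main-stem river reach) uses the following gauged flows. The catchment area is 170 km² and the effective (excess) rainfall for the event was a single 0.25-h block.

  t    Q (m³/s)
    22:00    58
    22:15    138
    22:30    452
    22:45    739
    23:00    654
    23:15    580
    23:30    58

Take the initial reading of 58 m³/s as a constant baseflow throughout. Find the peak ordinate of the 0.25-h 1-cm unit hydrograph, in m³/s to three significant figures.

U_p ≈ 566 m³/s

Direct runoff: 0.0, 80.0, 394.0, 681.0, 596.0, 522.0, 0.0 m³/s; ΣQ_DR = 2273 m³/s, peak = 681.0 m³/s.
Runoff depth d = ΣQ_DR·Δt / A = 2273 × 900 / (170 km²) = 12.03 mm.
The 1-cm UH is the DRH scaled by (10 mm)/d, so U_p = 681.0 × 10/12.03 = 566 m³/s.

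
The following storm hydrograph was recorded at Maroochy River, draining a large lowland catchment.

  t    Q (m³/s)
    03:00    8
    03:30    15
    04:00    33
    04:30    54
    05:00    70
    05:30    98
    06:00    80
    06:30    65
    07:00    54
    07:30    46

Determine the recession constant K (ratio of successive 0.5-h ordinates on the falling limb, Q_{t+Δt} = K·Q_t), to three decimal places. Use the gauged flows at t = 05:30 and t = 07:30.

Using the recession-limb readings at t = 05:30 and t = 07:30: Q falls from 98 to 46 m³/s over 4 intervals.
K = (Q₂/Q₁)^(1/4) = (46/98)^(1/4) = 0.828.

K ≈ 0.828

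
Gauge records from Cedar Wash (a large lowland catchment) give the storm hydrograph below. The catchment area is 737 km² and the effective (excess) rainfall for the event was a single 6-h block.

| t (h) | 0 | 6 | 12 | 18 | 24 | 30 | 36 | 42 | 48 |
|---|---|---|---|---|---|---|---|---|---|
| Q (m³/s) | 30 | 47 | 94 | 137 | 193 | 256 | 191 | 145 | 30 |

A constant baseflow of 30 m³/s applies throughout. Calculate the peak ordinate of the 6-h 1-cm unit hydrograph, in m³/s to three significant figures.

Direct runoff: 0.0, 17.0, 64.0, 107.0, 163.0, 226.0, 161.0, 115.0, 0.0 m³/s; ΣQ_DR = 853.0 m³/s, peak = 226.0 m³/s.
Runoff depth d = ΣQ_DR·Δt / A = 853.0 × 21600 / (737 km²) = 25.00 mm.
The 1-cm UH is the DRH scaled by (10 mm)/d, so U_p = 226.0 × 10/25.00 = 90.4 m³/s.

U_p ≈ 90.4 m³/s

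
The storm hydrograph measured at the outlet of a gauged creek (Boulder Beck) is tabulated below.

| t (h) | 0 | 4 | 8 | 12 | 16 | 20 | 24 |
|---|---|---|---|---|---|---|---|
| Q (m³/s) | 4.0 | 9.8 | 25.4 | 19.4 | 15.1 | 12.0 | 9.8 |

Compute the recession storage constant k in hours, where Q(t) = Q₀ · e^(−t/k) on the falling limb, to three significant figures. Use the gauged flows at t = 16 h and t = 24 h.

On the falling limb, Q drops from 15.1 to 9.8 m³/s between t = 16 h and t = 24 h (Δt = 8 h).
k = −Δt / ln(Q₂/Q₁) = −8 / ln(9.8/15.1) = 18.5 h.

k ≈ 18.5 h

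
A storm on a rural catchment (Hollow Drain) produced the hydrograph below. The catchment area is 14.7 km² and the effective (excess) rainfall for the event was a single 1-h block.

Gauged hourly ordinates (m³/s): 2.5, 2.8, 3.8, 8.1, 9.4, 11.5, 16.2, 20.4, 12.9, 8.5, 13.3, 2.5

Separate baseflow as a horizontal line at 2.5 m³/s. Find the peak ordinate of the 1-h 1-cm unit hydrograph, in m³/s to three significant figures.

Direct runoff: 0.0, 0.3, 1.3, 5.6, 6.9, 9.0, 13.7, 17.9, 10.4, 6.0, 10.8, 0.0 m³/s; ΣQ_DR = 81.90 m³/s, peak = 17.9 m³/s.
Runoff depth d = ΣQ_DR·Δt / A = 81.90 × 3600 / (14.7 km²) = 20.06 mm.
The 1-cm UH is the DRH scaled by (10 mm)/d, so U_p = 17.9 × 10/20.06 = 8.92 m³/s.

U_p ≈ 8.92 m³/s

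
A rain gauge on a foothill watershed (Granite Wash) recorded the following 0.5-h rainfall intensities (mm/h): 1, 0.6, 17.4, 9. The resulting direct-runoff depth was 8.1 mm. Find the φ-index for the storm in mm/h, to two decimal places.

φ ≈ 5.10 mm/h

Only the 2 blocks with intensity above φ contribute runoff: 17.4, 9 mm/h.
Σ(I−φ)·Δt = d  ⇒  (17.4+9 − 2φ)·0.5 = 8.1
φ = (26.40 − 8.1/0.5) / 2 = 5.10 mm/h.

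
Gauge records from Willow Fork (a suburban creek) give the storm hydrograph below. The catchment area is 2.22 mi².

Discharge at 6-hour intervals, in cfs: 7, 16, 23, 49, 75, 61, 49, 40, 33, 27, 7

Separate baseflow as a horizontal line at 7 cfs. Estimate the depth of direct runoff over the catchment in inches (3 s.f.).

Direct runoff: 0.0, 9.0, 16.0, 42.0, 68.0, 54.0, 42.0, 33.0, 26.0, 20.0, 0.0 cfs; ΣQ_DR = 310.0 cfs.
V = ΣQ_DR · Δt = 310.0 × 21600 s = 6.696 × 10^6 ft³.
Over A = 2.22 mi², depth = V / A = 1.30 in.

d ≈ 1.30 in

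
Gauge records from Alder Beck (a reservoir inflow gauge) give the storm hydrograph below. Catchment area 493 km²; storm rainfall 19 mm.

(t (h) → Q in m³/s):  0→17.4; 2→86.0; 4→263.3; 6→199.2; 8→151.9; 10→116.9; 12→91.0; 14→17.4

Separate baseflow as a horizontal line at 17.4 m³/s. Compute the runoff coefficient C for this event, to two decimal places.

ΣQ_DR = 803.9 m³/s; V = ΣQ_DR·Δt = 5.788 × 10^6 m³.
Runoff depth d = V / A = 11.74 mm.
C = d / P = 11.74 / 19 = 0.62.

C ≈ 0.62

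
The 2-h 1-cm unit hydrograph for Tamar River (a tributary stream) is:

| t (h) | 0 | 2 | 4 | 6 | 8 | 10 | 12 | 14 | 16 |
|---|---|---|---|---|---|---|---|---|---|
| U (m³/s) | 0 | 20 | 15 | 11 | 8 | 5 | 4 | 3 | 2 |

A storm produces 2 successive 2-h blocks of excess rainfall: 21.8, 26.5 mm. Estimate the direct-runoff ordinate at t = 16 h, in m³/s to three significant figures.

Q ≈ 12.3 m³/s

By discrete convolution, Q_j = Σ (P_i / 10 mm) · U_{j−i}.
At t = 16 h (j=8): Q = (21.8/10)·2 + (26.5/10)·3 = 12.3 m³/s.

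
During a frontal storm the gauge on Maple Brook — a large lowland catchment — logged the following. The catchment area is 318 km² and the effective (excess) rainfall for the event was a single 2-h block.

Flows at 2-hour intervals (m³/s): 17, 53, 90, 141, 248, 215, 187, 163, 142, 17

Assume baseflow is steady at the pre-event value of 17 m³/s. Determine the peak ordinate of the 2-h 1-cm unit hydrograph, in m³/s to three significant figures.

Direct runoff: 0.0, 36.0, 73.0, 124.0, 231.0, 198.0, 170.0, 146.0, 125.0, 0.0 m³/s; ΣQ_DR = 1103 m³/s, peak = 231.0 m³/s.
Runoff depth d = ΣQ_DR·Δt / A = 1103 × 7200 / (318 km²) = 24.97 mm.
The 1-cm UH is the DRH scaled by (10 mm)/d, so U_p = 231.0 × 10/24.97 = 92.5 m³/s.

U_p ≈ 92.5 m³/s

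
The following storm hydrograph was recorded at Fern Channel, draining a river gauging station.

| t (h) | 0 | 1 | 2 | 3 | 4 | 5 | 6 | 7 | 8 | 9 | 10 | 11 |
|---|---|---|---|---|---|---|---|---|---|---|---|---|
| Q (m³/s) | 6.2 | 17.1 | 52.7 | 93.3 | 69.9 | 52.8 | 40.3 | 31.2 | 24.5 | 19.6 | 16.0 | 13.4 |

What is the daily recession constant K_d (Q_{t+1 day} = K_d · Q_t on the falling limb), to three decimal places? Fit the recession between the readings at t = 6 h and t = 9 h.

K_d ≈ 0.003

Between t = 6 h and t = 9 h the flow falls from 40.3 to 19.6 m³/s over 3×1 h = 3 h.
Per-interval ratio K = (19.6/40.3)^(1/3) = 0.7864; K_d = K^(24/1) = 0.003.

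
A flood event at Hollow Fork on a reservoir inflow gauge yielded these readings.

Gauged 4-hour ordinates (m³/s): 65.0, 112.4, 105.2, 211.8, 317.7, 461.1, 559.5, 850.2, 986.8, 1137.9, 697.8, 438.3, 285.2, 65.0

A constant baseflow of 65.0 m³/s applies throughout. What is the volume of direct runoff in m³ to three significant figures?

V ≈ 7.75 × 10^7 m³

Direct-runoff ordinates (Q − Q_b): 0.0, 47.4, 40.2, 146.8, 252.7, 396.1, 494.5, 785.2, 921.8, 1072.9, 632.8, 373.3, 220.2, 0.0 m³/s.
ΣQ_DR = 5384 m³/s.
With Δt = 4 h = 14400 s, V = ΣQ_DR · Δt = 5384 × 14400 = 7.75 × 10^7 m³.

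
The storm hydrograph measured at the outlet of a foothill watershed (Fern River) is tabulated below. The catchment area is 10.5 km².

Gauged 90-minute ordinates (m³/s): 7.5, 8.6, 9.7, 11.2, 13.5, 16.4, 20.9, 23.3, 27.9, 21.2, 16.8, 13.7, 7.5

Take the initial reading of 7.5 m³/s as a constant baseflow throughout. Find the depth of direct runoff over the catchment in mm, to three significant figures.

Direct runoff: 0.0, 1.1, 2.2, 3.7, 6.0, 8.9, 13.4, 15.8, 20.4, 13.7, 9.3, 6.2, 0.0 m³/s; ΣQ_DR = 100.7 m³/s.
V = ΣQ_DR · Δt = 100.7 × 5400 s = 5.438 × 10^5 m³.
Over A = 10.5 km², depth = V / A = 51.8 mm.

d ≈ 51.8 mm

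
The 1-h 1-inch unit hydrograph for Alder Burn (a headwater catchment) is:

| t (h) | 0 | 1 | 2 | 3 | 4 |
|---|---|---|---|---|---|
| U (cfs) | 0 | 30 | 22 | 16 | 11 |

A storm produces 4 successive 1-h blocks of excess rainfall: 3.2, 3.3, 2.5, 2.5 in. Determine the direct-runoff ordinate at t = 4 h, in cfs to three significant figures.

By discrete convolution, Q_j = Σ (P_i / 1 in) · U_{j−i}.
At t = 4 h (j=4): Q = (3.2/1)·11 + (3.3/1)·16 + (2.5/1)·22 + (2.5/1)·30 = 218 cfs.

Q ≈ 218 cfs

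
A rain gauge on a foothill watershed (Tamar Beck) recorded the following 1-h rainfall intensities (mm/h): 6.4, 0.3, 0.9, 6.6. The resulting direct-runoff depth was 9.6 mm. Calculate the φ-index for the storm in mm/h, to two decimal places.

Only the 2 blocks with intensity above φ contribute runoff: 6.4, 6.6 mm/h.
Σ(I−φ)·Δt = d  ⇒  (6.4+6.6 − 2φ)·1 = 9.6
φ = (13.00 − 9.6/1) / 2 = 1.70 mm/h.

φ ≈ 1.70 mm/h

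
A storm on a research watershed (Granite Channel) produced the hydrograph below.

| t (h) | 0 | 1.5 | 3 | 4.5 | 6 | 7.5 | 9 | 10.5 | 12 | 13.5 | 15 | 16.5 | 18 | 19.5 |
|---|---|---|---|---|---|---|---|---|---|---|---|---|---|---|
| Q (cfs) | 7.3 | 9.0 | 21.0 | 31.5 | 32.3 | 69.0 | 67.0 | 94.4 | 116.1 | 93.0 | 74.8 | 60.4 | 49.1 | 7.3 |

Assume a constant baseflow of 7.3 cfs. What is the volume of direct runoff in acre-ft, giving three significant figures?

V ≈ 78.1 acre-ft

Direct-runoff ordinates (Q − Q_b): 0.0, 1.7, 13.7, 24.2, 25.0, 61.7, 59.7, 87.1, 108.8, 85.7, 67.5, 53.1, 41.8, 0.0 cfs.
ΣQ_DR = 630.0 cfs.
With Δt = 1.5 h = 5400 s, V = ΣQ_DR · Δt = 630.0 × 5400 = 3.40 × 10^6 ft³ = 78.1 acre-ft.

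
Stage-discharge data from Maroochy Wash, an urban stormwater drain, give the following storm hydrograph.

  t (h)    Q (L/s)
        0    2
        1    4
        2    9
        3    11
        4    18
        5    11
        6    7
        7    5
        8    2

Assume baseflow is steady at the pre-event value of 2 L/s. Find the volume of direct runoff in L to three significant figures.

Direct-runoff ordinates (Q − Q_b): 0.0, 2.0, 7.0, 9.0, 16.0, 9.0, 5.0, 3.0, 0.0 L/s.
ΣQ_DR = 51.00 L/s.
With Δt = 1 h = 3600 s, V = ΣQ_DR · Δt = 51.00 × 3600 = 1.84 × 10^5 L.

V ≈ 1.84 × 10^5 L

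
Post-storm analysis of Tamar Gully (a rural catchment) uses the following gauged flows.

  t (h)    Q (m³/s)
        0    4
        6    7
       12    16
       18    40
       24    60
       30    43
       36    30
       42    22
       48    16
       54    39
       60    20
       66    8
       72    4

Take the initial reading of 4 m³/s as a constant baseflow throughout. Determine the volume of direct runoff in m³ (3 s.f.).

V ≈ 5.55 × 10^6 m³

Direct-runoff ordinates (Q − Q_b): 0.0, 3.0, 12.0, 36.0, 56.0, 39.0, 26.0, 18.0, 12.0, 35.0, 16.0, 4.0, 0.0 m³/s.
ΣQ_DR = 257.0 m³/s.
With Δt = 6 h = 21600 s, V = ΣQ_DR · Δt = 257.0 × 21600 = 5.55 × 10^6 m³.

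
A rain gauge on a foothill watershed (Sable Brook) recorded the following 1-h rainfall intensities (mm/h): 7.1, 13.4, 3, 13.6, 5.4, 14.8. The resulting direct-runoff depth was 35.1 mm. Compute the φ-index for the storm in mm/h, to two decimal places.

φ ≈ 3.84 mm/h

Only the 5 blocks with intensity above φ contribute runoff: 7.1, 13.4, 13.6, 5.4, 14.8 mm/h.
Σ(I−φ)·Δt = d  ⇒  (7.1+13.4+13.6+5.4+14.8 − 5φ)·1 = 35.1
φ = (54.30 − 35.1/1) / 5 = 3.84 mm/h.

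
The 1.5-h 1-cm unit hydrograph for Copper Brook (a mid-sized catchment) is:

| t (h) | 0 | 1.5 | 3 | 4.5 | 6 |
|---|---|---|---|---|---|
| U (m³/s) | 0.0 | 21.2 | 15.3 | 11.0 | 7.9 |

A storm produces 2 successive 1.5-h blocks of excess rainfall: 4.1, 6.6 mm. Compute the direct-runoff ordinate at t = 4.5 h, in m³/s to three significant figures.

Q ≈ 14.6 m³/s

By discrete convolution, Q_j = Σ (P_i / 10 mm) · U_{j−i}.
At t = 4.5 h (j=3): Q = (4.1/10)·11.0 + (6.6/10)·15.3 = 14.6 m³/s.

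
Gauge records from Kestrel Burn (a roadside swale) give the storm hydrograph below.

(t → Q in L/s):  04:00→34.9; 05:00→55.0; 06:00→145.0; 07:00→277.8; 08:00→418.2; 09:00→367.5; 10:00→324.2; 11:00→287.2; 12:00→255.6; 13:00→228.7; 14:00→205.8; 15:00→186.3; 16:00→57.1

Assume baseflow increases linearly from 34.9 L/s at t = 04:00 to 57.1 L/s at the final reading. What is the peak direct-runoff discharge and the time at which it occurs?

Subtracting baseflow gives direct-runoff ordinates: 0.00, 18.25, 106.40, 237.35, 375.90, 323.35, 278.20, 239.35, 205.90, 177.15, 152.40, 131.05, 0.00 L/s.
The maximum is 375.90 L/s, occurring at the reading for t = 08:00.

Q_p = 375.90 L/s at t = 08:00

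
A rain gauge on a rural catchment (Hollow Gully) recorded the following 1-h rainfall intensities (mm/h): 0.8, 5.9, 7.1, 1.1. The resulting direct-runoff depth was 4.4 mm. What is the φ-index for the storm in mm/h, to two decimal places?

Only the 2 blocks with intensity above φ contribute runoff: 5.9, 7.1 mm/h.
Σ(I−φ)·Δt = d  ⇒  (5.9+7.1 − 2φ)·1 = 4.4
φ = (13.00 − 4.4/1) / 2 = 4.30 mm/h.

φ ≈ 4.30 mm/h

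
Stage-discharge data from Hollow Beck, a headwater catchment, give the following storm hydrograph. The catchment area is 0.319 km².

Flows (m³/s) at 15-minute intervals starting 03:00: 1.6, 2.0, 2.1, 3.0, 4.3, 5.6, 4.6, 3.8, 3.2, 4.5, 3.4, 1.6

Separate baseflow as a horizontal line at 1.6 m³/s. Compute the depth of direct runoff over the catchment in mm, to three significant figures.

Direct runoff: 0.0, 0.4, 0.5, 1.4, 2.7, 4.0, 3.0, 2.2, 1.6, 2.9, 1.8, 0.0 m³/s; ΣQ_DR = 20.50 m³/s.
V = ΣQ_DR · Δt = 20.50 × 900 s = 18450 m³.
Over A = 0.319 km², depth = V / A = 57.8 mm.

d ≈ 57.8 mm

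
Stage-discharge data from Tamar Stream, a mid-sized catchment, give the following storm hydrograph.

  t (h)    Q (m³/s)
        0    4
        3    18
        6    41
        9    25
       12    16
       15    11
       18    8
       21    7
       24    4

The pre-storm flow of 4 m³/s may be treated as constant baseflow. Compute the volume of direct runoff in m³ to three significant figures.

Direct-runoff ordinates (Q − Q_b): 0.0, 14.0, 37.0, 21.0, 12.0, 7.0, 4.0, 3.0, 0.0 m³/s.
ΣQ_DR = 98.00 m³/s.
With Δt = 3 h = 10800 s, V = ΣQ_DR · Δt = 98.00 × 10800 = 1.06 × 10^6 m³.

V ≈ 1.06 × 10^6 m³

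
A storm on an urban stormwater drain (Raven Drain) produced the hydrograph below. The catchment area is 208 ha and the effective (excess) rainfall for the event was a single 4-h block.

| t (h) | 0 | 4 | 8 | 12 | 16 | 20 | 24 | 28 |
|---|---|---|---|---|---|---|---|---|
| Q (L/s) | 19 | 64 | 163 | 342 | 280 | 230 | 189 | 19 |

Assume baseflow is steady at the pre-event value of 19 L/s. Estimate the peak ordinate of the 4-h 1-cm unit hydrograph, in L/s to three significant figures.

U_p ≈ 404 L/s

Direct runoff: 0.0, 45.0, 144.0, 323.0, 261.0, 211.0, 170.0, 0.0 L/s; ΣQ_DR = 1154 L/s, peak = 323.0 L/s.
Runoff depth d = ΣQ_DR·Δt / A = 1154 × 14400 / (208 ha) = 7.989 mm.
The 1-cm UH is the DRH scaled by (10 mm)/d, so U_p = 323.0 × 10/7.989 = 404 L/s.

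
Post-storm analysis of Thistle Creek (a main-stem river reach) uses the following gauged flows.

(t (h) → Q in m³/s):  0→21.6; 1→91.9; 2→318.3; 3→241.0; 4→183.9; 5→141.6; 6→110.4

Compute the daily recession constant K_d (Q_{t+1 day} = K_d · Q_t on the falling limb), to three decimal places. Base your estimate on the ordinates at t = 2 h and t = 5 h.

Between t = 2 h and t = 5 h the flow falls from 318.3 to 141.6 m³/s over 3×1 h = 3 h.
Per-interval ratio K = (141.6/318.3)^(1/3) = 0.7634; K_d = K^(24/1) = 0.002.

K_d ≈ 0.002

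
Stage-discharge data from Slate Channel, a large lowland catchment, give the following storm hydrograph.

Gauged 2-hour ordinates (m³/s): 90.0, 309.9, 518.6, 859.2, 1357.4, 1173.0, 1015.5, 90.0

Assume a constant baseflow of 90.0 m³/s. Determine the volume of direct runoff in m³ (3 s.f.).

V ≈ 3.38 × 10^7 m³

Direct-runoff ordinates (Q − Q_b): 0.0, 219.9, 428.6, 769.2, 1267.4, 1083.0, 925.5, 0.0 m³/s.
ΣQ_DR = 4694 m³/s.
With Δt = 2 h = 7200 s, V = ΣQ_DR · Δt = 4694 × 7200 = 3.38 × 10^7 m³.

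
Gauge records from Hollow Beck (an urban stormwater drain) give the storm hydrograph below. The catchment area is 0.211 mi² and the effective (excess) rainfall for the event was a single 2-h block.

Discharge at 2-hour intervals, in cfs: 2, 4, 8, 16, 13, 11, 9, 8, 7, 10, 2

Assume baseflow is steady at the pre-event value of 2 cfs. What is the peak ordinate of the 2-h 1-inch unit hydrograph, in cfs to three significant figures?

Direct runoff: 0.0, 2.0, 6.0, 14.0, 11.0, 9.0, 7.0, 6.0, 5.0, 8.0, 0.0 cfs; ΣQ_DR = 68.00 cfs, peak = 14.0 cfs.
Runoff depth d = ΣQ_DR·Δt / A = 68.00 × 7200 / (0.211 mi²) = 0.9988 in.
The 1-inch UH is the DRH scaled by (1 in)/d, so U_p = 14.0 × 1/0.9988 = 14.0 cfs.

U_p ≈ 14.0 cfs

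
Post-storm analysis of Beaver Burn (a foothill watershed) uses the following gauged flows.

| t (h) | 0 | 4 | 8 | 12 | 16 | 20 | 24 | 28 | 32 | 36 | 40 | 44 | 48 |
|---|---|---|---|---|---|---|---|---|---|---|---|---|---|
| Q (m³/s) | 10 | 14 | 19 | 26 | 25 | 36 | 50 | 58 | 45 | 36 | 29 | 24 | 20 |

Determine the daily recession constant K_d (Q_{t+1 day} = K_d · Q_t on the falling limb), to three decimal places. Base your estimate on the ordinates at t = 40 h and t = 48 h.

K_d ≈ 0.328

Between t = 40 h and t = 48 h the flow falls from 29 to 20 m³/s over 2×4 h = 8 h.
Per-interval ratio K = (20/29)^(1/2) = 0.8305; K_d = K^(24/4) = 0.328.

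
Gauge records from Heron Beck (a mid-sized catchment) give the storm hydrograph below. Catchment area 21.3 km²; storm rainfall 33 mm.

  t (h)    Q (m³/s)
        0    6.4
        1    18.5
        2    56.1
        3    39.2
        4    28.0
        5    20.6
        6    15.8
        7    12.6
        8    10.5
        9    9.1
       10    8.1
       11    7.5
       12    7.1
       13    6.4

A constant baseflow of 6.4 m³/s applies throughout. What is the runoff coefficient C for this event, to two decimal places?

C ≈ 0.80

ΣQ_DR = 156.3 m³/s; V = ΣQ_DR·Δt = 5.627 × 10^5 m³.
Runoff depth d = V / A = 26.42 mm.
C = d / P = 26.42 / 33 = 0.80.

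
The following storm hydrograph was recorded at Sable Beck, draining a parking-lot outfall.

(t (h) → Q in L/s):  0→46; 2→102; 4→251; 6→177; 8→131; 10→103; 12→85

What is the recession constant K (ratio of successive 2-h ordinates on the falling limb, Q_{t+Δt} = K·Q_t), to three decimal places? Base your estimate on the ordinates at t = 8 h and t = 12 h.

Using the recession-limb readings at t = 8 h and t = 12 h: Q falls from 131 to 85 L/s over 2 intervals.
K = (Q₂/Q₁)^(1/2) = (85/131)^(1/2) = 0.806.

K ≈ 0.806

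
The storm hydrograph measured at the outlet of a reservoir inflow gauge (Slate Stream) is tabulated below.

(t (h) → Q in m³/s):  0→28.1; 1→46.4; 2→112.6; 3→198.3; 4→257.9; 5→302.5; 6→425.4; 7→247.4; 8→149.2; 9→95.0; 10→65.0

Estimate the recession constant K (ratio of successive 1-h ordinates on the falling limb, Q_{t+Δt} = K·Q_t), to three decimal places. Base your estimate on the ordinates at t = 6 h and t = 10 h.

Using the recession-limb readings at t = 6 h and t = 10 h: Q falls from 425.4 to 65.0 m³/s over 4 intervals.
K = (Q₂/Q₁)^(1/4) = (65.0/425.4)^(1/4) = 0.625.

K ≈ 0.625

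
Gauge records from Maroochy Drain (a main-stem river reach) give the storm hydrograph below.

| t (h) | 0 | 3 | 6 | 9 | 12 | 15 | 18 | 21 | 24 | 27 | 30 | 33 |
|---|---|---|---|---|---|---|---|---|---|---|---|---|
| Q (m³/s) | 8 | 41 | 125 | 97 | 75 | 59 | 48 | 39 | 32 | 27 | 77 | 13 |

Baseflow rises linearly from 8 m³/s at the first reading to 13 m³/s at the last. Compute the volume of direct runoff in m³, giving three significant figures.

Direct-runoff ordinates (Q − Q_b): 0.00, 32.55, 116.09, 87.64, 65.18, 48.73, 37.27, 27.82, 20.36, 14.91, 64.45, 0.00 m³/s.
ΣQ_DR = 515.0 m³/s.
With Δt = 3 h = 10800 s, V = ΣQ_DR · Δt = 515.0 × 10800 = 5.56 × 10^6 m³.

V ≈ 5.56 × 10^6 m³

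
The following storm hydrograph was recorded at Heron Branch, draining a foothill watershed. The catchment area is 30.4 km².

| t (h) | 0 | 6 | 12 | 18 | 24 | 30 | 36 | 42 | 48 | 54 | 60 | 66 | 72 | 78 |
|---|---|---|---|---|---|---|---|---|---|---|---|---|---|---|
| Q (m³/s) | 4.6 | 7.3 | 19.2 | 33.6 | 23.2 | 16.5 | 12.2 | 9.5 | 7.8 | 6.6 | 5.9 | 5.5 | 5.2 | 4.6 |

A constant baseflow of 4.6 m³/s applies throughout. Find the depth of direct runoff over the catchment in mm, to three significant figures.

Direct runoff: 0.0, 2.7, 14.6, 29.0, 18.6, 11.9, 7.6, 4.9, 3.2, 2.0, 1.3, 0.9, 0.6, 0.0 m³/s; ΣQ_DR = 97.30 m³/s.
V = ΣQ_DR · Δt = 97.30 × 21600 s = 2.102 × 10^6 m³.
Over A = 30.4 km², depth = V / A = 69.1 mm.

d ≈ 69.1 mm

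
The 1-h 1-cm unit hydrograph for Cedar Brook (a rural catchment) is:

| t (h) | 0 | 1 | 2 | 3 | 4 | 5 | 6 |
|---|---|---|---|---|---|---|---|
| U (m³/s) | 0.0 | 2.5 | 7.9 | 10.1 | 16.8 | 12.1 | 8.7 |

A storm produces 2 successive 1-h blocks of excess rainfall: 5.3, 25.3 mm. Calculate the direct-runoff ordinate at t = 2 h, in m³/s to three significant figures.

By discrete convolution, Q_j = Σ (P_i / 10 mm) · U_{j−i}.
At t = 2 h (j=2): Q = (5.3/10)·7.9 + (25.3/10)·2.5 = 10.5 m³/s.

Q ≈ 10.5 m³/s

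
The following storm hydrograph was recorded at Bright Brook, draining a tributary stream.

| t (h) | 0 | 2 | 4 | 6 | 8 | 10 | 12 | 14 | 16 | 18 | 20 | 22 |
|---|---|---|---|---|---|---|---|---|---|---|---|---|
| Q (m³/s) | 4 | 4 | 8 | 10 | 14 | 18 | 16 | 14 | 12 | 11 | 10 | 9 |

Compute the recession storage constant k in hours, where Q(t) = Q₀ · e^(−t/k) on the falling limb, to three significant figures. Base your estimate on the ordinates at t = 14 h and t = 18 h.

On the falling limb, Q drops from 14 to 11 m³/s between t = 14 h and t = 18 h (Δt = 4 h).
k = −Δt / ln(Q₂/Q₁) = −4 / ln(11/14) = 16.6 h.

k ≈ 16.6 h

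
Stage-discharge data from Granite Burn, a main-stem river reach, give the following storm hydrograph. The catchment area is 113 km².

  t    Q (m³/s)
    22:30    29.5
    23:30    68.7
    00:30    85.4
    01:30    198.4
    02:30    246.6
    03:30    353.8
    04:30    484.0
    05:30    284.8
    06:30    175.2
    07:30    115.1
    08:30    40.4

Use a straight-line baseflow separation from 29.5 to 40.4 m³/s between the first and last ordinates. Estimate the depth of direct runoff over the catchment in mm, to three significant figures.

d ≈ 54.1 mm

Direct runoff: 0.00, 38.11, 53.72, 165.63, 212.74, 318.85, 447.96, 247.67, 136.98, 75.79, 0.00 m³/s; ΣQ_DR = 1697 m³/s.
V = ΣQ_DR · Δt = 1697 × 3600 s = 6.111 × 10^6 m³.
Over A = 113 km², depth = V / A = 54.1 mm.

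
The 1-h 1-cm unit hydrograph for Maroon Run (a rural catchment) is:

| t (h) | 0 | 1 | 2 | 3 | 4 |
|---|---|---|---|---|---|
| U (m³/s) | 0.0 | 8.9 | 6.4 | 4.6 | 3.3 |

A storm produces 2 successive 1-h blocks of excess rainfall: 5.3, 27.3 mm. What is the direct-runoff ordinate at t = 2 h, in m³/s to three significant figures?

Q ≈ 27.7 m³/s

By discrete convolution, Q_j = Σ (P_i / 10 mm) · U_{j−i}.
At t = 2 h (j=2): Q = (5.3/10)·6.4 + (27.3/10)·8.9 = 27.7 m³/s.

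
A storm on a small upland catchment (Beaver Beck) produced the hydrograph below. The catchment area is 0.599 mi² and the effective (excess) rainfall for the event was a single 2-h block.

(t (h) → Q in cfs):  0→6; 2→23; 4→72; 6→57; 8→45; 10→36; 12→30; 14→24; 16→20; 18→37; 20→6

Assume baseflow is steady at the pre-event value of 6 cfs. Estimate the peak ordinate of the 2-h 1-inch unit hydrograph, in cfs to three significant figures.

U_p ≈ 44.0 cfs

Direct runoff: 0.0, 17.0, 66.0, 51.0, 39.0, 30.0, 24.0, 18.0, 14.0, 31.0, 0.0 cfs; ΣQ_DR = 290.0 cfs, peak = 66.0 cfs.
Runoff depth d = ΣQ_DR·Δt / A = 290.0 × 7200 / (0.599 mi²) = 1.500 in.
The 1-inch UH is the DRH scaled by (1 in)/d, so U_p = 66.0 × 1/1.500 = 44.0 cfs.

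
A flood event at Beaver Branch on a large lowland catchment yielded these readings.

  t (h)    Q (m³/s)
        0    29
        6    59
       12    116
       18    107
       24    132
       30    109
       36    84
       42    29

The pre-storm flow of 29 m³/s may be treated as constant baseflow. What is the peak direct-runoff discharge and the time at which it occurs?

Q_p = 103.0 m³/s at t = 24 h

Subtracting baseflow gives direct-runoff ordinates: 0.0, 30.0, 87.0, 78.0, 103.0, 80.0, 55.0, 0.0 m³/s.
The maximum is 103.0 m³/s, occurring at the reading for t = 24 h.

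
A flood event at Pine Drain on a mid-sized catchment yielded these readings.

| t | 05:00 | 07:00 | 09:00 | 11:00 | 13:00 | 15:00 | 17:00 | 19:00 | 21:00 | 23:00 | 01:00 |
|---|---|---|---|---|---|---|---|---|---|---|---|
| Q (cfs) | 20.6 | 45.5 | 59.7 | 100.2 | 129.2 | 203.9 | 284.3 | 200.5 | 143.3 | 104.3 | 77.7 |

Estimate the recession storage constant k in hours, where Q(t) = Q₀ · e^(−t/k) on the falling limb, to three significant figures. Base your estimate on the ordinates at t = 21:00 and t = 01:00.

On the falling limb, Q drops from 143.3 to 77.7 cfs between t = 21:00 and t = 01:00 (Δt = 4 h).
k = −Δt / ln(Q₂/Q₁) = −4 / ln(77.7/143.3) = 6.54 h.

k ≈ 6.54 h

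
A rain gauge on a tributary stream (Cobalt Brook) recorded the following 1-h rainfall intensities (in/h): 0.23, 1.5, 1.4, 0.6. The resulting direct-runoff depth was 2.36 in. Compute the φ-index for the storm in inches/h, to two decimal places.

Only the 3 blocks with intensity above φ contribute runoff: 1.5, 1.4, 0.6 in/h.
Σ(I−φ)·Δt = d  ⇒  (1.5+1.4+0.6 − 3φ)·1 = 2.36
φ = (3.500 − 2.36/1) / 3 = 0.38 in/h.

φ ≈ 0.38 in/h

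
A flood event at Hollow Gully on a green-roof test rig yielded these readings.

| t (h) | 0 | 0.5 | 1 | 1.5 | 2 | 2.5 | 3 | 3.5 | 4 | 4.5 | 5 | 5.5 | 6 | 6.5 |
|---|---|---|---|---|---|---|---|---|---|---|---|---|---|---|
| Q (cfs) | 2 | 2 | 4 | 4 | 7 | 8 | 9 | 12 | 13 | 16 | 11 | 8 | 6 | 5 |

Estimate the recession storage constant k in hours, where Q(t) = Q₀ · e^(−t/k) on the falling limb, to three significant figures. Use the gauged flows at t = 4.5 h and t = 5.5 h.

On the falling limb, Q drops from 16 to 8 cfs between t = 4.5 h and t = 5.5 h (Δt = 1 h).
k = −Δt / ln(Q₂/Q₁) = −1 / ln(8/16) = 1.44 h.

k ≈ 1.44 h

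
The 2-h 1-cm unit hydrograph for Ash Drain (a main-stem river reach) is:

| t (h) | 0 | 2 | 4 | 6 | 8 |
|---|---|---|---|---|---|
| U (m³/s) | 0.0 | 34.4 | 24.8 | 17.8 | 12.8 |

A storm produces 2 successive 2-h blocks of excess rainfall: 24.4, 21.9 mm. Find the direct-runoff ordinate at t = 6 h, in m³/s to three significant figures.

Q ≈ 97.7 m³/s

By discrete convolution, Q_j = Σ (P_i / 10 mm) · U_{j−i}.
At t = 6 h (j=3): Q = (24.4/10)·17.8 + (21.9/10)·24.8 = 97.7 m³/s.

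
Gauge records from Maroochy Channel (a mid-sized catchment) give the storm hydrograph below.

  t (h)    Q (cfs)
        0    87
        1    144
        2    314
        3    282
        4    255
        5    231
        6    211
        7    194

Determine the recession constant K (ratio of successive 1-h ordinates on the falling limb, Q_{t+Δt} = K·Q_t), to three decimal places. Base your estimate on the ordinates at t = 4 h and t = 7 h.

K ≈ 0.913

Using the recession-limb readings at t = 4 h and t = 7 h: Q falls from 255 to 194 cfs over 3 intervals.
K = (Q₂/Q₁)^(1/3) = (194/255)^(1/3) = 0.913.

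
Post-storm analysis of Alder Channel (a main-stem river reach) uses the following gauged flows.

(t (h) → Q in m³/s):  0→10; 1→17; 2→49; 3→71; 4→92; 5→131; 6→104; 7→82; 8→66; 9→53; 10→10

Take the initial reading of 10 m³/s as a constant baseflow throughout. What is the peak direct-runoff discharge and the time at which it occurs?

Q_p = 121.0 m³/s at t = 5 h

Subtracting baseflow gives direct-runoff ordinates: 0.0, 7.0, 39.0, 61.0, 82.0, 121.0, 94.0, 72.0, 56.0, 43.0, 0.0 m³/s.
The maximum is 121.0 m³/s, occurring at the reading for t = 5 h.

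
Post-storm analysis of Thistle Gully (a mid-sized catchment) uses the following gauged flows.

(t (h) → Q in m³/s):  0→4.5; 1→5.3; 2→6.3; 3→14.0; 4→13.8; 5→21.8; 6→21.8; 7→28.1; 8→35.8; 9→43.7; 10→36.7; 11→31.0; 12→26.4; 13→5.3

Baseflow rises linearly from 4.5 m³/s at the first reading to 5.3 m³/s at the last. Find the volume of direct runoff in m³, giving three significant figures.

V ≈ 8.13 × 10^5 m³

Direct-runoff ordinates (Q − Q_b): 0.00, 0.74, 1.68, 9.32, 9.05, 16.99, 16.93, 23.17, 30.81, 38.65, 31.58, 25.82, 21.16, 0.00 m³/s.
ΣQ_DR = 225.9 m³/s.
With Δt = 1 h = 3600 s, V = ΣQ_DR · Δt = 225.9 × 3600 = 8.13 × 10^5 m³.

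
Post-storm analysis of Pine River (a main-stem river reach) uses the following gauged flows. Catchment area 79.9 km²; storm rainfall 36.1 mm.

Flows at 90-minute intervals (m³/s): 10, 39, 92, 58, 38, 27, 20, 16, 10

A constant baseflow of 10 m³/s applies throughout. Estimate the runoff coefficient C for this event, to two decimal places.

ΣQ_DR = 220.0 m³/s; V = ΣQ_DR·Δt = 1.188 × 10^6 m³.
Runoff depth d = V / A = 14.87 mm.
C = d / P = 14.87 / 36.1 = 0.41.

C ≈ 0.41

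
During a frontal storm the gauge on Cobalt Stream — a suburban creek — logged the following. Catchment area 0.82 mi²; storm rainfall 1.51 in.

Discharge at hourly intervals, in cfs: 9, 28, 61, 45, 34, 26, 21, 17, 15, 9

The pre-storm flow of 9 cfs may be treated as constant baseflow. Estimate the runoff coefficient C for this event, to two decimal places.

ΣQ_DR = 175.0 cfs; V = ΣQ_DR·Δt = 6.300 × 10^5 ft³.
Runoff depth d = V / A = 0.3307 in.
C = d / P = 0.3307 / 1.51 = 0.22.

C ≈ 0.22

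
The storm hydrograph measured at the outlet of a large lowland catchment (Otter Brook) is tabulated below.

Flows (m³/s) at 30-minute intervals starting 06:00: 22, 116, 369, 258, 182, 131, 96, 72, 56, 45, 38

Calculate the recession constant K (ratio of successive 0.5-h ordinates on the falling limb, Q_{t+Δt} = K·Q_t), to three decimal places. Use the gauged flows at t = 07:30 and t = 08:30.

K ≈ 0.713

Using the recession-limb readings at t = 07:30 and t = 08:30: Q falls from 258 to 131 m³/s over 2 intervals.
K = (Q₂/Q₁)^(1/2) = (131/258)^(1/2) = 0.713.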